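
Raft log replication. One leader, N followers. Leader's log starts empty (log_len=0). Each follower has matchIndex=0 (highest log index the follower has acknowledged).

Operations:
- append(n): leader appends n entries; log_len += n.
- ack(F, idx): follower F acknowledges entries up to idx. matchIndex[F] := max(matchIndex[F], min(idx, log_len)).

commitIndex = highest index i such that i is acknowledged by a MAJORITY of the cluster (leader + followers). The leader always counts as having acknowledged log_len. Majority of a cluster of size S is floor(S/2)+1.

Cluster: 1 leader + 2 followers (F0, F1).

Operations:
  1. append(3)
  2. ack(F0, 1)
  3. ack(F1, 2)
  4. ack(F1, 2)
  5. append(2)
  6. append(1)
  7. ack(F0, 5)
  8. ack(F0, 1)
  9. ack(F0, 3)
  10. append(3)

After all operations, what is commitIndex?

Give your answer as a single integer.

Op 1: append 3 -> log_len=3
Op 2: F0 acks idx 1 -> match: F0=1 F1=0; commitIndex=1
Op 3: F1 acks idx 2 -> match: F0=1 F1=2; commitIndex=2
Op 4: F1 acks idx 2 -> match: F0=1 F1=2; commitIndex=2
Op 5: append 2 -> log_len=5
Op 6: append 1 -> log_len=6
Op 7: F0 acks idx 5 -> match: F0=5 F1=2; commitIndex=5
Op 8: F0 acks idx 1 -> match: F0=5 F1=2; commitIndex=5
Op 9: F0 acks idx 3 -> match: F0=5 F1=2; commitIndex=5
Op 10: append 3 -> log_len=9

Answer: 5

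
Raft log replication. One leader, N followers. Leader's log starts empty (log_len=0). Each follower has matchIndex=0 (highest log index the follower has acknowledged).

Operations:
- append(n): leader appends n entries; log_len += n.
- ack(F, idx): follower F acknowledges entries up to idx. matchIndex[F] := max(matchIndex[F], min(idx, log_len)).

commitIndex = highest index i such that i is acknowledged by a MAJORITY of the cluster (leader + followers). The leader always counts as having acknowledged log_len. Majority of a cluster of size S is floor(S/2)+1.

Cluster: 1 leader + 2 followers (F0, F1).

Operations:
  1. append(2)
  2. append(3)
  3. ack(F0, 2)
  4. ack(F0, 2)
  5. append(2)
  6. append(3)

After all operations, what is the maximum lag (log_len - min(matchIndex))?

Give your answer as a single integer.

Op 1: append 2 -> log_len=2
Op 2: append 3 -> log_len=5
Op 3: F0 acks idx 2 -> match: F0=2 F1=0; commitIndex=2
Op 4: F0 acks idx 2 -> match: F0=2 F1=0; commitIndex=2
Op 5: append 2 -> log_len=7
Op 6: append 3 -> log_len=10

Answer: 10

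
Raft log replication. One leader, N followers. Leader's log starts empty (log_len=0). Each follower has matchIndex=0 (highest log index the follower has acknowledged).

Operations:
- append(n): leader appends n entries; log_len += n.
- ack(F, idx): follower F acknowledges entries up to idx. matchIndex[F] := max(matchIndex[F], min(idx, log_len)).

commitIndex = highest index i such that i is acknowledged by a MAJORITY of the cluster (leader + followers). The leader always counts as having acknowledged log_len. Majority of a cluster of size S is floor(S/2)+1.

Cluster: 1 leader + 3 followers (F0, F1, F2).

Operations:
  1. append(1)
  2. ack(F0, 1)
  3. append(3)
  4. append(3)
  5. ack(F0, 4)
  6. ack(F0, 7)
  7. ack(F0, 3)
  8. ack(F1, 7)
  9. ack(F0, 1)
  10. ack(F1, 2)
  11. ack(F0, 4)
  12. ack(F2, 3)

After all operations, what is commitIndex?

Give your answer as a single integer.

Answer: 7

Derivation:
Op 1: append 1 -> log_len=1
Op 2: F0 acks idx 1 -> match: F0=1 F1=0 F2=0; commitIndex=0
Op 3: append 3 -> log_len=4
Op 4: append 3 -> log_len=7
Op 5: F0 acks idx 4 -> match: F0=4 F1=0 F2=0; commitIndex=0
Op 6: F0 acks idx 7 -> match: F0=7 F1=0 F2=0; commitIndex=0
Op 7: F0 acks idx 3 -> match: F0=7 F1=0 F2=0; commitIndex=0
Op 8: F1 acks idx 7 -> match: F0=7 F1=7 F2=0; commitIndex=7
Op 9: F0 acks idx 1 -> match: F0=7 F1=7 F2=0; commitIndex=7
Op 10: F1 acks idx 2 -> match: F0=7 F1=7 F2=0; commitIndex=7
Op 11: F0 acks idx 4 -> match: F0=7 F1=7 F2=0; commitIndex=7
Op 12: F2 acks idx 3 -> match: F0=7 F1=7 F2=3; commitIndex=7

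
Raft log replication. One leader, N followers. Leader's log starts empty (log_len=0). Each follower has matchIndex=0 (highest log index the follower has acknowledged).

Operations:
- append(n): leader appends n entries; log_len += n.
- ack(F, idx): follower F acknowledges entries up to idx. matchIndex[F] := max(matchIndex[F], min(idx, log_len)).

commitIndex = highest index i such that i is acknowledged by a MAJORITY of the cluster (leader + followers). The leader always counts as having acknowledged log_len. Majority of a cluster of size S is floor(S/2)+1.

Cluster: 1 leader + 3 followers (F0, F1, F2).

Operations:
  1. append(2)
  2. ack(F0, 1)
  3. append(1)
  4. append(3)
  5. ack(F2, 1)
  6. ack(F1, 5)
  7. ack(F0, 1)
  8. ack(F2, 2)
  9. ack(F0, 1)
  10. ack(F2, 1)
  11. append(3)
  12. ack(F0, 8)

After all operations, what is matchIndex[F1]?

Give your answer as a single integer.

Op 1: append 2 -> log_len=2
Op 2: F0 acks idx 1 -> match: F0=1 F1=0 F2=0; commitIndex=0
Op 3: append 1 -> log_len=3
Op 4: append 3 -> log_len=6
Op 5: F2 acks idx 1 -> match: F0=1 F1=0 F2=1; commitIndex=1
Op 6: F1 acks idx 5 -> match: F0=1 F1=5 F2=1; commitIndex=1
Op 7: F0 acks idx 1 -> match: F0=1 F1=5 F2=1; commitIndex=1
Op 8: F2 acks idx 2 -> match: F0=1 F1=5 F2=2; commitIndex=2
Op 9: F0 acks idx 1 -> match: F0=1 F1=5 F2=2; commitIndex=2
Op 10: F2 acks idx 1 -> match: F0=1 F1=5 F2=2; commitIndex=2
Op 11: append 3 -> log_len=9
Op 12: F0 acks idx 8 -> match: F0=8 F1=5 F2=2; commitIndex=5

Answer: 5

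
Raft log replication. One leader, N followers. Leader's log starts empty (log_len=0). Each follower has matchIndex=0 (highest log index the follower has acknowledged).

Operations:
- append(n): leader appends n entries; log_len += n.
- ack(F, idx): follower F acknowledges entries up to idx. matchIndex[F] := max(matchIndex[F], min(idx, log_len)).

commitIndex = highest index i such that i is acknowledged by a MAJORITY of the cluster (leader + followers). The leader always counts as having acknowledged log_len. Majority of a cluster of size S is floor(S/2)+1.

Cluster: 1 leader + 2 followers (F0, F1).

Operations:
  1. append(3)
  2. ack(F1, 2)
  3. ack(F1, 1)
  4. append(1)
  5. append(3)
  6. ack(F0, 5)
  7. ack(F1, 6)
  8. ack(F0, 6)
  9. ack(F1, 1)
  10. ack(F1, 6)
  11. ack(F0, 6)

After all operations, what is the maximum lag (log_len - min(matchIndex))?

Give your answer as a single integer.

Answer: 1

Derivation:
Op 1: append 3 -> log_len=3
Op 2: F1 acks idx 2 -> match: F0=0 F1=2; commitIndex=2
Op 3: F1 acks idx 1 -> match: F0=0 F1=2; commitIndex=2
Op 4: append 1 -> log_len=4
Op 5: append 3 -> log_len=7
Op 6: F0 acks idx 5 -> match: F0=5 F1=2; commitIndex=5
Op 7: F1 acks idx 6 -> match: F0=5 F1=6; commitIndex=6
Op 8: F0 acks idx 6 -> match: F0=6 F1=6; commitIndex=6
Op 9: F1 acks idx 1 -> match: F0=6 F1=6; commitIndex=6
Op 10: F1 acks idx 6 -> match: F0=6 F1=6; commitIndex=6
Op 11: F0 acks idx 6 -> match: F0=6 F1=6; commitIndex=6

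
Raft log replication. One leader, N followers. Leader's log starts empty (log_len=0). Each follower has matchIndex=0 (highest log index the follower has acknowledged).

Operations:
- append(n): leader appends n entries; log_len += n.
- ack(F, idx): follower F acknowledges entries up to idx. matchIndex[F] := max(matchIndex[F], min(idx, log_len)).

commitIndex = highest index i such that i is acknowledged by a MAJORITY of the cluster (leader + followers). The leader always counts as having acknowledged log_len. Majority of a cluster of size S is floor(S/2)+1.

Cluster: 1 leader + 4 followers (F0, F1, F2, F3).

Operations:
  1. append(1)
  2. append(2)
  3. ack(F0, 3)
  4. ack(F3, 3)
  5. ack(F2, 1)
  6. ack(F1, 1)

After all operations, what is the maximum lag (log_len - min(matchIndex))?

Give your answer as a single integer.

Answer: 2

Derivation:
Op 1: append 1 -> log_len=1
Op 2: append 2 -> log_len=3
Op 3: F0 acks idx 3 -> match: F0=3 F1=0 F2=0 F3=0; commitIndex=0
Op 4: F3 acks idx 3 -> match: F0=3 F1=0 F2=0 F3=3; commitIndex=3
Op 5: F2 acks idx 1 -> match: F0=3 F1=0 F2=1 F3=3; commitIndex=3
Op 6: F1 acks idx 1 -> match: F0=3 F1=1 F2=1 F3=3; commitIndex=3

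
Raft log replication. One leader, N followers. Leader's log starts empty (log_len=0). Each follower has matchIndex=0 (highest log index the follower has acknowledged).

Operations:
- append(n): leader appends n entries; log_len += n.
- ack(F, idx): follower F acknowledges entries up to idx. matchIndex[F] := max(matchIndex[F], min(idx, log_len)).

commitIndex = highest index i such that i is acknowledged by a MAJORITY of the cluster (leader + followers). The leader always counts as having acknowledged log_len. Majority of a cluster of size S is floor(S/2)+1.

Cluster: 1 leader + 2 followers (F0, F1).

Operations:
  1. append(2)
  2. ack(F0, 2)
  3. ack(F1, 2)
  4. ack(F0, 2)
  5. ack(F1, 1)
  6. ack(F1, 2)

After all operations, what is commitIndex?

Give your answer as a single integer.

Answer: 2

Derivation:
Op 1: append 2 -> log_len=2
Op 2: F0 acks idx 2 -> match: F0=2 F1=0; commitIndex=2
Op 3: F1 acks idx 2 -> match: F0=2 F1=2; commitIndex=2
Op 4: F0 acks idx 2 -> match: F0=2 F1=2; commitIndex=2
Op 5: F1 acks idx 1 -> match: F0=2 F1=2; commitIndex=2
Op 6: F1 acks idx 2 -> match: F0=2 F1=2; commitIndex=2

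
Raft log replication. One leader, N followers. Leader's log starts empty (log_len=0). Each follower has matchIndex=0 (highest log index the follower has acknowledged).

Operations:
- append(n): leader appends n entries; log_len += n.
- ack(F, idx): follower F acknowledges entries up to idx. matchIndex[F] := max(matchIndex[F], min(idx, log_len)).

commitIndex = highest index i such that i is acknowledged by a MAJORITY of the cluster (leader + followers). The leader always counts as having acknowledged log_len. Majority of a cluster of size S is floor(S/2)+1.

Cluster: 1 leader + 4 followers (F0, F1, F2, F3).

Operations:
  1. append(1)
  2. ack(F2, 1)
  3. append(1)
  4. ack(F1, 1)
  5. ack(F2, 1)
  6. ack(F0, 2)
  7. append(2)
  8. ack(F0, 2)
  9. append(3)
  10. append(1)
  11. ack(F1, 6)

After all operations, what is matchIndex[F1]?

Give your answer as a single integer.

Op 1: append 1 -> log_len=1
Op 2: F2 acks idx 1 -> match: F0=0 F1=0 F2=1 F3=0; commitIndex=0
Op 3: append 1 -> log_len=2
Op 4: F1 acks idx 1 -> match: F0=0 F1=1 F2=1 F3=0; commitIndex=1
Op 5: F2 acks idx 1 -> match: F0=0 F1=1 F2=1 F3=0; commitIndex=1
Op 6: F0 acks idx 2 -> match: F0=2 F1=1 F2=1 F3=0; commitIndex=1
Op 7: append 2 -> log_len=4
Op 8: F0 acks idx 2 -> match: F0=2 F1=1 F2=1 F3=0; commitIndex=1
Op 9: append 3 -> log_len=7
Op 10: append 1 -> log_len=8
Op 11: F1 acks idx 6 -> match: F0=2 F1=6 F2=1 F3=0; commitIndex=2

Answer: 6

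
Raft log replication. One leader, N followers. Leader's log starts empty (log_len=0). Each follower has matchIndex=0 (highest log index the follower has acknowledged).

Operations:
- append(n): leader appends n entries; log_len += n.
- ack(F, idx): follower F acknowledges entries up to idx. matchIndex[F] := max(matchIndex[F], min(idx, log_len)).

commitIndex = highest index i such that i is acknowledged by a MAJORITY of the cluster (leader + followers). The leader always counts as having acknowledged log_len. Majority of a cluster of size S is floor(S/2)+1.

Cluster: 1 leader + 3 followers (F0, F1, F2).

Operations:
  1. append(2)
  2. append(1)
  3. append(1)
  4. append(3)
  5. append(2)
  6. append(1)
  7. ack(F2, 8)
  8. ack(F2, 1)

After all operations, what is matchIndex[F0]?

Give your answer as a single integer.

Answer: 0

Derivation:
Op 1: append 2 -> log_len=2
Op 2: append 1 -> log_len=3
Op 3: append 1 -> log_len=4
Op 4: append 3 -> log_len=7
Op 5: append 2 -> log_len=9
Op 6: append 1 -> log_len=10
Op 7: F2 acks idx 8 -> match: F0=0 F1=0 F2=8; commitIndex=0
Op 8: F2 acks idx 1 -> match: F0=0 F1=0 F2=8; commitIndex=0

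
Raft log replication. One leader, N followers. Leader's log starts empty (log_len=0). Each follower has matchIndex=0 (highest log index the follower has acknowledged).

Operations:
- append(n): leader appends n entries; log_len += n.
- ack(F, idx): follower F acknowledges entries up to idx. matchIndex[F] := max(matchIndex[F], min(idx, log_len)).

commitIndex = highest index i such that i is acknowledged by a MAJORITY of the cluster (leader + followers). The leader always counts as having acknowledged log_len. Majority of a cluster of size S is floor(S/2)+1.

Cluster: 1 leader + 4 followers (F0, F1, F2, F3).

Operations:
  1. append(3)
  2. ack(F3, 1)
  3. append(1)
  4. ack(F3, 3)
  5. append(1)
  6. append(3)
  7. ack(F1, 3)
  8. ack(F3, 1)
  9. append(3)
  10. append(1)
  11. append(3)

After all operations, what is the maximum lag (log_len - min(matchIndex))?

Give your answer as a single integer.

Answer: 15

Derivation:
Op 1: append 3 -> log_len=3
Op 2: F3 acks idx 1 -> match: F0=0 F1=0 F2=0 F3=1; commitIndex=0
Op 3: append 1 -> log_len=4
Op 4: F3 acks idx 3 -> match: F0=0 F1=0 F2=0 F3=3; commitIndex=0
Op 5: append 1 -> log_len=5
Op 6: append 3 -> log_len=8
Op 7: F1 acks idx 3 -> match: F0=0 F1=3 F2=0 F3=3; commitIndex=3
Op 8: F3 acks idx 1 -> match: F0=0 F1=3 F2=0 F3=3; commitIndex=3
Op 9: append 3 -> log_len=11
Op 10: append 1 -> log_len=12
Op 11: append 3 -> log_len=15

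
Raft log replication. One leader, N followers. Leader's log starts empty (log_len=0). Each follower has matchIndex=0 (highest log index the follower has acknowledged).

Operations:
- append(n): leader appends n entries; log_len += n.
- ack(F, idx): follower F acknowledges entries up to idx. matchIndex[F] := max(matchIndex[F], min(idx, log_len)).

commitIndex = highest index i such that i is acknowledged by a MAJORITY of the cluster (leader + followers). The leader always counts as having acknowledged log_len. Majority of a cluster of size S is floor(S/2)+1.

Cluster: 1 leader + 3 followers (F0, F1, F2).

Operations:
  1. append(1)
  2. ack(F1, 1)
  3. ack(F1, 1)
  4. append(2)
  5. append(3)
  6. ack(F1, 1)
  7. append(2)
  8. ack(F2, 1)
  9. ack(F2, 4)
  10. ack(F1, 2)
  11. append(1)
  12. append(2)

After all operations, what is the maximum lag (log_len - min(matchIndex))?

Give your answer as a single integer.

Op 1: append 1 -> log_len=1
Op 2: F1 acks idx 1 -> match: F0=0 F1=1 F2=0; commitIndex=0
Op 3: F1 acks idx 1 -> match: F0=0 F1=1 F2=0; commitIndex=0
Op 4: append 2 -> log_len=3
Op 5: append 3 -> log_len=6
Op 6: F1 acks idx 1 -> match: F0=0 F1=1 F2=0; commitIndex=0
Op 7: append 2 -> log_len=8
Op 8: F2 acks idx 1 -> match: F0=0 F1=1 F2=1; commitIndex=1
Op 9: F2 acks idx 4 -> match: F0=0 F1=1 F2=4; commitIndex=1
Op 10: F1 acks idx 2 -> match: F0=0 F1=2 F2=4; commitIndex=2
Op 11: append 1 -> log_len=9
Op 12: append 2 -> log_len=11

Answer: 11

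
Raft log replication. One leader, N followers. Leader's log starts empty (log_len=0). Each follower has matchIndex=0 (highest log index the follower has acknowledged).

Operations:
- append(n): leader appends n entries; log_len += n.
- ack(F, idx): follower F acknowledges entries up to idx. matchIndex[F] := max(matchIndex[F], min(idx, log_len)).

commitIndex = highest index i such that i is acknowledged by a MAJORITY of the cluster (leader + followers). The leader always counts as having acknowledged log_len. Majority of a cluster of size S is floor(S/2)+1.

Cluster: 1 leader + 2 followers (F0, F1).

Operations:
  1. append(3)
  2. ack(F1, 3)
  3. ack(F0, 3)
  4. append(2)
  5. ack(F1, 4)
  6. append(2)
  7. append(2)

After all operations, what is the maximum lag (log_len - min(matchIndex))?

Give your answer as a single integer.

Op 1: append 3 -> log_len=3
Op 2: F1 acks idx 3 -> match: F0=0 F1=3; commitIndex=3
Op 3: F0 acks idx 3 -> match: F0=3 F1=3; commitIndex=3
Op 4: append 2 -> log_len=5
Op 5: F1 acks idx 4 -> match: F0=3 F1=4; commitIndex=4
Op 6: append 2 -> log_len=7
Op 7: append 2 -> log_len=9

Answer: 6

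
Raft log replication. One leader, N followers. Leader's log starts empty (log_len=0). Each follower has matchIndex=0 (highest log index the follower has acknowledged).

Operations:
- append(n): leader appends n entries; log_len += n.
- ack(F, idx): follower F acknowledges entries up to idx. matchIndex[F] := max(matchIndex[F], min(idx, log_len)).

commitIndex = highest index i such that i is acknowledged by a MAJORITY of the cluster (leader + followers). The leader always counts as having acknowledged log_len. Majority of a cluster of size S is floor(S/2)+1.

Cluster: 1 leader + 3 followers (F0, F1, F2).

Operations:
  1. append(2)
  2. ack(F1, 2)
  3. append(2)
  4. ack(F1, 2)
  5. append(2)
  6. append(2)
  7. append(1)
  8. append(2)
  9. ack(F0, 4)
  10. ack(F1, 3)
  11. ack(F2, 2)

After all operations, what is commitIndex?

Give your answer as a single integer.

Op 1: append 2 -> log_len=2
Op 2: F1 acks idx 2 -> match: F0=0 F1=2 F2=0; commitIndex=0
Op 3: append 2 -> log_len=4
Op 4: F1 acks idx 2 -> match: F0=0 F1=2 F2=0; commitIndex=0
Op 5: append 2 -> log_len=6
Op 6: append 2 -> log_len=8
Op 7: append 1 -> log_len=9
Op 8: append 2 -> log_len=11
Op 9: F0 acks idx 4 -> match: F0=4 F1=2 F2=0; commitIndex=2
Op 10: F1 acks idx 3 -> match: F0=4 F1=3 F2=0; commitIndex=3
Op 11: F2 acks idx 2 -> match: F0=4 F1=3 F2=2; commitIndex=3

Answer: 3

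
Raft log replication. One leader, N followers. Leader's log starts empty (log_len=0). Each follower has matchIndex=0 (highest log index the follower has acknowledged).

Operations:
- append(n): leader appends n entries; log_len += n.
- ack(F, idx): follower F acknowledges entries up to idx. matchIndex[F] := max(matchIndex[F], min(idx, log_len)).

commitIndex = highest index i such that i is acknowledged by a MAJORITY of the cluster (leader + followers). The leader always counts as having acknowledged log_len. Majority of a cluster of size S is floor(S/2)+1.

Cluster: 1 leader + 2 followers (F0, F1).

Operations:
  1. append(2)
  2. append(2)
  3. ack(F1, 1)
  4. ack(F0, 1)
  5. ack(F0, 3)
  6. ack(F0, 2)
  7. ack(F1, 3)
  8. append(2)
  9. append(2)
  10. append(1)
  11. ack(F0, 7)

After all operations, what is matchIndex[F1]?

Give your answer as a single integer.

Op 1: append 2 -> log_len=2
Op 2: append 2 -> log_len=4
Op 3: F1 acks idx 1 -> match: F0=0 F1=1; commitIndex=1
Op 4: F0 acks idx 1 -> match: F0=1 F1=1; commitIndex=1
Op 5: F0 acks idx 3 -> match: F0=3 F1=1; commitIndex=3
Op 6: F0 acks idx 2 -> match: F0=3 F1=1; commitIndex=3
Op 7: F1 acks idx 3 -> match: F0=3 F1=3; commitIndex=3
Op 8: append 2 -> log_len=6
Op 9: append 2 -> log_len=8
Op 10: append 1 -> log_len=9
Op 11: F0 acks idx 7 -> match: F0=7 F1=3; commitIndex=7

Answer: 3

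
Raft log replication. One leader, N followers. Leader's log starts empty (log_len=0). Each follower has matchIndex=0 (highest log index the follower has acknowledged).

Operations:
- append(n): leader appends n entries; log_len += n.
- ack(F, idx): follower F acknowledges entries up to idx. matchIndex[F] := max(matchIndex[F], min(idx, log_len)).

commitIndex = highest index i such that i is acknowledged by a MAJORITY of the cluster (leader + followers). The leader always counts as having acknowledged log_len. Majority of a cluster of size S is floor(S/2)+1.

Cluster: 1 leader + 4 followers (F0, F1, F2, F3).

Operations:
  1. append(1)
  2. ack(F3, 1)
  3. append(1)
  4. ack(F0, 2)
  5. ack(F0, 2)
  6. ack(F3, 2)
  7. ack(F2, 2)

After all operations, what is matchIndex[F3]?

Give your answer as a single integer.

Op 1: append 1 -> log_len=1
Op 2: F3 acks idx 1 -> match: F0=0 F1=0 F2=0 F3=1; commitIndex=0
Op 3: append 1 -> log_len=2
Op 4: F0 acks idx 2 -> match: F0=2 F1=0 F2=0 F3=1; commitIndex=1
Op 5: F0 acks idx 2 -> match: F0=2 F1=0 F2=0 F3=1; commitIndex=1
Op 6: F3 acks idx 2 -> match: F0=2 F1=0 F2=0 F3=2; commitIndex=2
Op 7: F2 acks idx 2 -> match: F0=2 F1=0 F2=2 F3=2; commitIndex=2

Answer: 2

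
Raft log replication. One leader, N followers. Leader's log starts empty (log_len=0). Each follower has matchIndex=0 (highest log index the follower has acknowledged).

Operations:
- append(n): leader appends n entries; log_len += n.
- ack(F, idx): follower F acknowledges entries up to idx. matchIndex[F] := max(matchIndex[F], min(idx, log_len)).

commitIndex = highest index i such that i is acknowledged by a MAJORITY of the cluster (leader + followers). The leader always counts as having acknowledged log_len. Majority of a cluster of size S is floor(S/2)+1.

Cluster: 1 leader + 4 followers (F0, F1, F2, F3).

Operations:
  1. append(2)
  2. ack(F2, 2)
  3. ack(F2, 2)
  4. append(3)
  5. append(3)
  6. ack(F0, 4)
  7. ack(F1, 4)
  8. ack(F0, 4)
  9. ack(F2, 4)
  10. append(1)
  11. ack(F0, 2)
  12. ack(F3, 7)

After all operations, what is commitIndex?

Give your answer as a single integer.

Answer: 4

Derivation:
Op 1: append 2 -> log_len=2
Op 2: F2 acks idx 2 -> match: F0=0 F1=0 F2=2 F3=0; commitIndex=0
Op 3: F2 acks idx 2 -> match: F0=0 F1=0 F2=2 F3=0; commitIndex=0
Op 4: append 3 -> log_len=5
Op 5: append 3 -> log_len=8
Op 6: F0 acks idx 4 -> match: F0=4 F1=0 F2=2 F3=0; commitIndex=2
Op 7: F1 acks idx 4 -> match: F0=4 F1=4 F2=2 F3=0; commitIndex=4
Op 8: F0 acks idx 4 -> match: F0=4 F1=4 F2=2 F3=0; commitIndex=4
Op 9: F2 acks idx 4 -> match: F0=4 F1=4 F2=4 F3=0; commitIndex=4
Op 10: append 1 -> log_len=9
Op 11: F0 acks idx 2 -> match: F0=4 F1=4 F2=4 F3=0; commitIndex=4
Op 12: F3 acks idx 7 -> match: F0=4 F1=4 F2=4 F3=7; commitIndex=4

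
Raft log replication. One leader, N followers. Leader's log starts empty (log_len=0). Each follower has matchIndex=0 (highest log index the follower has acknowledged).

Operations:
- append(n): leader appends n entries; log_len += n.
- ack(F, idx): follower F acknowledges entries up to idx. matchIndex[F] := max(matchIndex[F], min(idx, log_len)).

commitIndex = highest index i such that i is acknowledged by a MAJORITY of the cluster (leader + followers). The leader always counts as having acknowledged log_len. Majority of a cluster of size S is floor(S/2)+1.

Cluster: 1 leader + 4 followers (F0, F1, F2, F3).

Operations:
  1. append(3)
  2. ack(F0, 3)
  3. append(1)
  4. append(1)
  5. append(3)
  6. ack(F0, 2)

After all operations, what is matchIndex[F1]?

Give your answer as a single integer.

Answer: 0

Derivation:
Op 1: append 3 -> log_len=3
Op 2: F0 acks idx 3 -> match: F0=3 F1=0 F2=0 F3=0; commitIndex=0
Op 3: append 1 -> log_len=4
Op 4: append 1 -> log_len=5
Op 5: append 3 -> log_len=8
Op 6: F0 acks idx 2 -> match: F0=3 F1=0 F2=0 F3=0; commitIndex=0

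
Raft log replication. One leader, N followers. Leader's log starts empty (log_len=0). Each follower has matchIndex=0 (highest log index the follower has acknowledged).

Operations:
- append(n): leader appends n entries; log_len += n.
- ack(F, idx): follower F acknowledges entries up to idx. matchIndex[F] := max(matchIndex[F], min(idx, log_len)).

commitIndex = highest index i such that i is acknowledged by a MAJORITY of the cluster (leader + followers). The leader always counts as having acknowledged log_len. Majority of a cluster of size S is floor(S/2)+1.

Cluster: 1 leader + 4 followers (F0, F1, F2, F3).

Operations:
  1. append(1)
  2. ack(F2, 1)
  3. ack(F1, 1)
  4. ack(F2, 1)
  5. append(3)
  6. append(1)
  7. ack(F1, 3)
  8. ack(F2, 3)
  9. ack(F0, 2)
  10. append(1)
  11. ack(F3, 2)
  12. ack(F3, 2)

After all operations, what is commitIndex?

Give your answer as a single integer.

Answer: 3

Derivation:
Op 1: append 1 -> log_len=1
Op 2: F2 acks idx 1 -> match: F0=0 F1=0 F2=1 F3=0; commitIndex=0
Op 3: F1 acks idx 1 -> match: F0=0 F1=1 F2=1 F3=0; commitIndex=1
Op 4: F2 acks idx 1 -> match: F0=0 F1=1 F2=1 F3=0; commitIndex=1
Op 5: append 3 -> log_len=4
Op 6: append 1 -> log_len=5
Op 7: F1 acks idx 3 -> match: F0=0 F1=3 F2=1 F3=0; commitIndex=1
Op 8: F2 acks idx 3 -> match: F0=0 F1=3 F2=3 F3=0; commitIndex=3
Op 9: F0 acks idx 2 -> match: F0=2 F1=3 F2=3 F3=0; commitIndex=3
Op 10: append 1 -> log_len=6
Op 11: F3 acks idx 2 -> match: F0=2 F1=3 F2=3 F3=2; commitIndex=3
Op 12: F3 acks idx 2 -> match: F0=2 F1=3 F2=3 F3=2; commitIndex=3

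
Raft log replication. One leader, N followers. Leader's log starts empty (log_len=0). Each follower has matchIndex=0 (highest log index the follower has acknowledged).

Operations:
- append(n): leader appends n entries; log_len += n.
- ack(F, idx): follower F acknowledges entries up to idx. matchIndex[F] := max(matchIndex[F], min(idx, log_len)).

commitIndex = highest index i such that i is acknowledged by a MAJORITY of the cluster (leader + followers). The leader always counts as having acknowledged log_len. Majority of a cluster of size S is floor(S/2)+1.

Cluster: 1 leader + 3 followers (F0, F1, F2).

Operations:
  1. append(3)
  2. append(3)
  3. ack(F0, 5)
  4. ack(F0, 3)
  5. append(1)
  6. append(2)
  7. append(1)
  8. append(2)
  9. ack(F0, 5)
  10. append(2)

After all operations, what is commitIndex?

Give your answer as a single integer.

Op 1: append 3 -> log_len=3
Op 2: append 3 -> log_len=6
Op 3: F0 acks idx 5 -> match: F0=5 F1=0 F2=0; commitIndex=0
Op 4: F0 acks idx 3 -> match: F0=5 F1=0 F2=0; commitIndex=0
Op 5: append 1 -> log_len=7
Op 6: append 2 -> log_len=9
Op 7: append 1 -> log_len=10
Op 8: append 2 -> log_len=12
Op 9: F0 acks idx 5 -> match: F0=5 F1=0 F2=0; commitIndex=0
Op 10: append 2 -> log_len=14

Answer: 0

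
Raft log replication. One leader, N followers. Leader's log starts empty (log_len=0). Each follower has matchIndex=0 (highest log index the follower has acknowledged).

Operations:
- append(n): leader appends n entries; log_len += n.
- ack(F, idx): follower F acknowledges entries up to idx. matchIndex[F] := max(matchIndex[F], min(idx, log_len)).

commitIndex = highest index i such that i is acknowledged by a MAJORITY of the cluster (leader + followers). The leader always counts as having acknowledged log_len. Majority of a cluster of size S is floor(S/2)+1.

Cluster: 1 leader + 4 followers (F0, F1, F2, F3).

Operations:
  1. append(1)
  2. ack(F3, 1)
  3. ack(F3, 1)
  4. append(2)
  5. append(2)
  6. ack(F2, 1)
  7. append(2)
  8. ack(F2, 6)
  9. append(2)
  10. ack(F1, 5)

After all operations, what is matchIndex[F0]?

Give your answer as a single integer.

Answer: 0

Derivation:
Op 1: append 1 -> log_len=1
Op 2: F3 acks idx 1 -> match: F0=0 F1=0 F2=0 F3=1; commitIndex=0
Op 3: F3 acks idx 1 -> match: F0=0 F1=0 F2=0 F3=1; commitIndex=0
Op 4: append 2 -> log_len=3
Op 5: append 2 -> log_len=5
Op 6: F2 acks idx 1 -> match: F0=0 F1=0 F2=1 F3=1; commitIndex=1
Op 7: append 2 -> log_len=7
Op 8: F2 acks idx 6 -> match: F0=0 F1=0 F2=6 F3=1; commitIndex=1
Op 9: append 2 -> log_len=9
Op 10: F1 acks idx 5 -> match: F0=0 F1=5 F2=6 F3=1; commitIndex=5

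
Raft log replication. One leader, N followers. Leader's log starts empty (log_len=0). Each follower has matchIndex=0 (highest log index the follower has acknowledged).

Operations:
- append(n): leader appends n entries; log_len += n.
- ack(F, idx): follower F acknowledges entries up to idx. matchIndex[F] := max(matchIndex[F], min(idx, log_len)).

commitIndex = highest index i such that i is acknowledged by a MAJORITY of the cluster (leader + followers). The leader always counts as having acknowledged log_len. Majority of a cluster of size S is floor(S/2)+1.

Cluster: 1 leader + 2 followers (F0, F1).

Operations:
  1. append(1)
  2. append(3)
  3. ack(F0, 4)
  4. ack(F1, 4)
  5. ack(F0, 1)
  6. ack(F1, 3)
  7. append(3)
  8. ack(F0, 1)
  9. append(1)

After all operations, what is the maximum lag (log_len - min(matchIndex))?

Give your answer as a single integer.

Answer: 4

Derivation:
Op 1: append 1 -> log_len=1
Op 2: append 3 -> log_len=4
Op 3: F0 acks idx 4 -> match: F0=4 F1=0; commitIndex=4
Op 4: F1 acks idx 4 -> match: F0=4 F1=4; commitIndex=4
Op 5: F0 acks idx 1 -> match: F0=4 F1=4; commitIndex=4
Op 6: F1 acks idx 3 -> match: F0=4 F1=4; commitIndex=4
Op 7: append 3 -> log_len=7
Op 8: F0 acks idx 1 -> match: F0=4 F1=4; commitIndex=4
Op 9: append 1 -> log_len=8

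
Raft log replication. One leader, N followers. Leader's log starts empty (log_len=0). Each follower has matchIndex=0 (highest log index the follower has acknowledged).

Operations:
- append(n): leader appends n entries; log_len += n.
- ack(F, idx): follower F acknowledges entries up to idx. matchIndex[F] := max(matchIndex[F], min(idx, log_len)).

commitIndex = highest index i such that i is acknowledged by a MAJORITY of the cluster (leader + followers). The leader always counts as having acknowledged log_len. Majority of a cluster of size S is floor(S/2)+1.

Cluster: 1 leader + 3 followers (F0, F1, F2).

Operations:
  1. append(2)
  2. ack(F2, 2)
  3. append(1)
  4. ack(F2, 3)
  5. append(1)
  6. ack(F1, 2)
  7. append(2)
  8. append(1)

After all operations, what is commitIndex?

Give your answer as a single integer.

Answer: 2

Derivation:
Op 1: append 2 -> log_len=2
Op 2: F2 acks idx 2 -> match: F0=0 F1=0 F2=2; commitIndex=0
Op 3: append 1 -> log_len=3
Op 4: F2 acks idx 3 -> match: F0=0 F1=0 F2=3; commitIndex=0
Op 5: append 1 -> log_len=4
Op 6: F1 acks idx 2 -> match: F0=0 F1=2 F2=3; commitIndex=2
Op 7: append 2 -> log_len=6
Op 8: append 1 -> log_len=7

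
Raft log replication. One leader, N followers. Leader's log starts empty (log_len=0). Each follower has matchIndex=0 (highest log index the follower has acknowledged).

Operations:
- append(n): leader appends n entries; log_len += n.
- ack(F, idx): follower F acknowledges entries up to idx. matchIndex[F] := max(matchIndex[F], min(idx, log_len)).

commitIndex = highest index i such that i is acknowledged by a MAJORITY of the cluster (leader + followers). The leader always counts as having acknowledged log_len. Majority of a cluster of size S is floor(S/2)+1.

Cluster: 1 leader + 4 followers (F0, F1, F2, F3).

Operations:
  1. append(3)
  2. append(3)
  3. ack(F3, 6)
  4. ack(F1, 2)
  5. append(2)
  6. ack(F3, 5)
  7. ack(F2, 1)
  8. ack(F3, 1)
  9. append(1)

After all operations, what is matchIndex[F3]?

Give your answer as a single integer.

Op 1: append 3 -> log_len=3
Op 2: append 3 -> log_len=6
Op 3: F3 acks idx 6 -> match: F0=0 F1=0 F2=0 F3=6; commitIndex=0
Op 4: F1 acks idx 2 -> match: F0=0 F1=2 F2=0 F3=6; commitIndex=2
Op 5: append 2 -> log_len=8
Op 6: F3 acks idx 5 -> match: F0=0 F1=2 F2=0 F3=6; commitIndex=2
Op 7: F2 acks idx 1 -> match: F0=0 F1=2 F2=1 F3=6; commitIndex=2
Op 8: F3 acks idx 1 -> match: F0=0 F1=2 F2=1 F3=6; commitIndex=2
Op 9: append 1 -> log_len=9

Answer: 6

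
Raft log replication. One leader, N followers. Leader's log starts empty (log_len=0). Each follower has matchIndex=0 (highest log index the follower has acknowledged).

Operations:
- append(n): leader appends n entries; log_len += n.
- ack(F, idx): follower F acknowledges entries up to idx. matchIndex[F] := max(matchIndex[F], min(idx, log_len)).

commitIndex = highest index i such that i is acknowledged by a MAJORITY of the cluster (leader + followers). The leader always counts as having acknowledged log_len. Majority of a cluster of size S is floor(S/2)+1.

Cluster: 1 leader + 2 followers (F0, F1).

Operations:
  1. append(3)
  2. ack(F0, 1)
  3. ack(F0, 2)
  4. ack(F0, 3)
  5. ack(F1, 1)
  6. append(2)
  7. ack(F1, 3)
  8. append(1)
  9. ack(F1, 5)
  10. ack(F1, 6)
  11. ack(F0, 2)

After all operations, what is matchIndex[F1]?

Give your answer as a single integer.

Op 1: append 3 -> log_len=3
Op 2: F0 acks idx 1 -> match: F0=1 F1=0; commitIndex=1
Op 3: F0 acks idx 2 -> match: F0=2 F1=0; commitIndex=2
Op 4: F0 acks idx 3 -> match: F0=3 F1=0; commitIndex=3
Op 5: F1 acks idx 1 -> match: F0=3 F1=1; commitIndex=3
Op 6: append 2 -> log_len=5
Op 7: F1 acks idx 3 -> match: F0=3 F1=3; commitIndex=3
Op 8: append 1 -> log_len=6
Op 9: F1 acks idx 5 -> match: F0=3 F1=5; commitIndex=5
Op 10: F1 acks idx 6 -> match: F0=3 F1=6; commitIndex=6
Op 11: F0 acks idx 2 -> match: F0=3 F1=6; commitIndex=6

Answer: 6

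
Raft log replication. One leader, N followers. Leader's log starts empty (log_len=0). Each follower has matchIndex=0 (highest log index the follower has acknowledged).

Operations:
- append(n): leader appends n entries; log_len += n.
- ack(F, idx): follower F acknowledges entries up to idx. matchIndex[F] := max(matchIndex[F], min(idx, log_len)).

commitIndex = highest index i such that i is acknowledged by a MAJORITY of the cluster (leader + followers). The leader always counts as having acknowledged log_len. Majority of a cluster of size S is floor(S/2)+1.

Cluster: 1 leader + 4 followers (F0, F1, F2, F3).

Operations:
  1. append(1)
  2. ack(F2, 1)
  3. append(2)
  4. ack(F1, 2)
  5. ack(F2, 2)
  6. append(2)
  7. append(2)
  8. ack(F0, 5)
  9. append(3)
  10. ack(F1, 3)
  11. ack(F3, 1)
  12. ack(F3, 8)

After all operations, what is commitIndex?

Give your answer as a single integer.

Answer: 5

Derivation:
Op 1: append 1 -> log_len=1
Op 2: F2 acks idx 1 -> match: F0=0 F1=0 F2=1 F3=0; commitIndex=0
Op 3: append 2 -> log_len=3
Op 4: F1 acks idx 2 -> match: F0=0 F1=2 F2=1 F3=0; commitIndex=1
Op 5: F2 acks idx 2 -> match: F0=0 F1=2 F2=2 F3=0; commitIndex=2
Op 6: append 2 -> log_len=5
Op 7: append 2 -> log_len=7
Op 8: F0 acks idx 5 -> match: F0=5 F1=2 F2=2 F3=0; commitIndex=2
Op 9: append 3 -> log_len=10
Op 10: F1 acks idx 3 -> match: F0=5 F1=3 F2=2 F3=0; commitIndex=3
Op 11: F3 acks idx 1 -> match: F0=5 F1=3 F2=2 F3=1; commitIndex=3
Op 12: F3 acks idx 8 -> match: F0=5 F1=3 F2=2 F3=8; commitIndex=5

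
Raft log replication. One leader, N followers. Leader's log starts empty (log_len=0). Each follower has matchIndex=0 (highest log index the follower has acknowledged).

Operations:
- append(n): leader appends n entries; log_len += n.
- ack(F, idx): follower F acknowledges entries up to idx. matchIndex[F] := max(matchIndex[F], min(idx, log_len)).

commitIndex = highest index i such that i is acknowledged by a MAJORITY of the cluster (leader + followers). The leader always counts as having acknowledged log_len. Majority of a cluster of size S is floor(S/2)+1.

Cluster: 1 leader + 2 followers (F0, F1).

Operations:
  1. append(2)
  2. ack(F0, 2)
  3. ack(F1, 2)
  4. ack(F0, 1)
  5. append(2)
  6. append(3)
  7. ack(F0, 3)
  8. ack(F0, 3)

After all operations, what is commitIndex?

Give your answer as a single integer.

Op 1: append 2 -> log_len=2
Op 2: F0 acks idx 2 -> match: F0=2 F1=0; commitIndex=2
Op 3: F1 acks idx 2 -> match: F0=2 F1=2; commitIndex=2
Op 4: F0 acks idx 1 -> match: F0=2 F1=2; commitIndex=2
Op 5: append 2 -> log_len=4
Op 6: append 3 -> log_len=7
Op 7: F0 acks idx 3 -> match: F0=3 F1=2; commitIndex=3
Op 8: F0 acks idx 3 -> match: F0=3 F1=2; commitIndex=3

Answer: 3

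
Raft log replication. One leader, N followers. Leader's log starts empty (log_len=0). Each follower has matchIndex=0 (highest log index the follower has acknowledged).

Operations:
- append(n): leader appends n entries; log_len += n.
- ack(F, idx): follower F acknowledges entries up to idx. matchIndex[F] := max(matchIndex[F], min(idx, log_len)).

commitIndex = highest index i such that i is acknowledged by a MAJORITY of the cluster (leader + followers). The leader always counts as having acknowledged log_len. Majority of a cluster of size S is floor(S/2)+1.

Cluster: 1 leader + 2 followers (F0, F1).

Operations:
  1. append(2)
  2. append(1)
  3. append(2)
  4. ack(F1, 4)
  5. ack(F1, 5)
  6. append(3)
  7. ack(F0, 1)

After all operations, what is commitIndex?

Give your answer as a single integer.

Op 1: append 2 -> log_len=2
Op 2: append 1 -> log_len=3
Op 3: append 2 -> log_len=5
Op 4: F1 acks idx 4 -> match: F0=0 F1=4; commitIndex=4
Op 5: F1 acks idx 5 -> match: F0=0 F1=5; commitIndex=5
Op 6: append 3 -> log_len=8
Op 7: F0 acks idx 1 -> match: F0=1 F1=5; commitIndex=5

Answer: 5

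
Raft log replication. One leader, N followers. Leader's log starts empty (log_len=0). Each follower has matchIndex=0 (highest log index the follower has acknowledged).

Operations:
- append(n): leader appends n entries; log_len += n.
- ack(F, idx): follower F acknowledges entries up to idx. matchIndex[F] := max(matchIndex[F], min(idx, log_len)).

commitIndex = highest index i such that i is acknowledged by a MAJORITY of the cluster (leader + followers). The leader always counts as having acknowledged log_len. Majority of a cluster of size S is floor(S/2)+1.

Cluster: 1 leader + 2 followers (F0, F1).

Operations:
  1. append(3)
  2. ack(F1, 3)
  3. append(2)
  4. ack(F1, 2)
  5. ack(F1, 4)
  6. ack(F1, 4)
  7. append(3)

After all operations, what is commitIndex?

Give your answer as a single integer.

Answer: 4

Derivation:
Op 1: append 3 -> log_len=3
Op 2: F1 acks idx 3 -> match: F0=0 F1=3; commitIndex=3
Op 3: append 2 -> log_len=5
Op 4: F1 acks idx 2 -> match: F0=0 F1=3; commitIndex=3
Op 5: F1 acks idx 4 -> match: F0=0 F1=4; commitIndex=4
Op 6: F1 acks idx 4 -> match: F0=0 F1=4; commitIndex=4
Op 7: append 3 -> log_len=8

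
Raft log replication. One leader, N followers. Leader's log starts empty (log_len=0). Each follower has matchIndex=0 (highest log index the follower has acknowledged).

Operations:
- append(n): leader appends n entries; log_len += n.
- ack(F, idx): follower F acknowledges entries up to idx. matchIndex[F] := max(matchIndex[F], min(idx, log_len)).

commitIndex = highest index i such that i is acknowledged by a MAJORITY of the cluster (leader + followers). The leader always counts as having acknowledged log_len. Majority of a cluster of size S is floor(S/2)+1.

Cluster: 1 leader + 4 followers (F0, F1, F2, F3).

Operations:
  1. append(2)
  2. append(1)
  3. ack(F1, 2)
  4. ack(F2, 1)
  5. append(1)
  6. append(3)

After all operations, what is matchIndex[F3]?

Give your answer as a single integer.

Op 1: append 2 -> log_len=2
Op 2: append 1 -> log_len=3
Op 3: F1 acks idx 2 -> match: F0=0 F1=2 F2=0 F3=0; commitIndex=0
Op 4: F2 acks idx 1 -> match: F0=0 F1=2 F2=1 F3=0; commitIndex=1
Op 5: append 1 -> log_len=4
Op 6: append 3 -> log_len=7

Answer: 0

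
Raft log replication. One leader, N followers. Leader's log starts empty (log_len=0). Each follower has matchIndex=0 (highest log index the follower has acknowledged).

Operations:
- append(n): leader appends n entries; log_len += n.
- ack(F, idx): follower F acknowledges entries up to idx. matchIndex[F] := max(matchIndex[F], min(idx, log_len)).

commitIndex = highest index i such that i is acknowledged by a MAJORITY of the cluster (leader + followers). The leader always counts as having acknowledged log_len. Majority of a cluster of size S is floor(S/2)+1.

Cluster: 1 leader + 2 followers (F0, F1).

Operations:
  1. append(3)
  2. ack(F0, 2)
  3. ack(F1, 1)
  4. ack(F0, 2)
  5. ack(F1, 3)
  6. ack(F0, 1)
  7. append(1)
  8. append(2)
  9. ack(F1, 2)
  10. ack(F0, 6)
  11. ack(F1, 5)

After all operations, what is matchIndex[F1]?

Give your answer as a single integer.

Op 1: append 3 -> log_len=3
Op 2: F0 acks idx 2 -> match: F0=2 F1=0; commitIndex=2
Op 3: F1 acks idx 1 -> match: F0=2 F1=1; commitIndex=2
Op 4: F0 acks idx 2 -> match: F0=2 F1=1; commitIndex=2
Op 5: F1 acks idx 3 -> match: F0=2 F1=3; commitIndex=3
Op 6: F0 acks idx 1 -> match: F0=2 F1=3; commitIndex=3
Op 7: append 1 -> log_len=4
Op 8: append 2 -> log_len=6
Op 9: F1 acks idx 2 -> match: F0=2 F1=3; commitIndex=3
Op 10: F0 acks idx 6 -> match: F0=6 F1=3; commitIndex=6
Op 11: F1 acks idx 5 -> match: F0=6 F1=5; commitIndex=6

Answer: 5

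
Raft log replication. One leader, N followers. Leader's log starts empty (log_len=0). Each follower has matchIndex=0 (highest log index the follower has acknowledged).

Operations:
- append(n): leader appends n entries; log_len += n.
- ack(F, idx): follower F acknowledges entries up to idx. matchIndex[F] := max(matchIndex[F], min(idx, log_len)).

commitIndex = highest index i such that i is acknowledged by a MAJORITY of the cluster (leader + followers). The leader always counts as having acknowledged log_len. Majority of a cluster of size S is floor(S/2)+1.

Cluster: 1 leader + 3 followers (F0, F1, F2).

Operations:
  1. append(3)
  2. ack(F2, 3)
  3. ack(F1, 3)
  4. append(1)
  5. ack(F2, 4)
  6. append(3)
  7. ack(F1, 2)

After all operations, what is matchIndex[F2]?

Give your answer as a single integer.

Answer: 4

Derivation:
Op 1: append 3 -> log_len=3
Op 2: F2 acks idx 3 -> match: F0=0 F1=0 F2=3; commitIndex=0
Op 3: F1 acks idx 3 -> match: F0=0 F1=3 F2=3; commitIndex=3
Op 4: append 1 -> log_len=4
Op 5: F2 acks idx 4 -> match: F0=0 F1=3 F2=4; commitIndex=3
Op 6: append 3 -> log_len=7
Op 7: F1 acks idx 2 -> match: F0=0 F1=3 F2=4; commitIndex=3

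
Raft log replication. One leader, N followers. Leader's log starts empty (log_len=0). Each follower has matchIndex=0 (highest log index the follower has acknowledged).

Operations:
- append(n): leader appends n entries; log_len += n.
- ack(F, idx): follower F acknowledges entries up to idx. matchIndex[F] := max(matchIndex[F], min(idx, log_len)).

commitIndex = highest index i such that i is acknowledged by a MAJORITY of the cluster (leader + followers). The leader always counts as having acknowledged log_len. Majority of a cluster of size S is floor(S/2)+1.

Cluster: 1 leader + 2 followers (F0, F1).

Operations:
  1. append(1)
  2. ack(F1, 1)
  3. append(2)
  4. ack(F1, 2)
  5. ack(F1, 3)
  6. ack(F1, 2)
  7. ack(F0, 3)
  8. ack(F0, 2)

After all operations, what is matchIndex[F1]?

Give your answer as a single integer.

Op 1: append 1 -> log_len=1
Op 2: F1 acks idx 1 -> match: F0=0 F1=1; commitIndex=1
Op 3: append 2 -> log_len=3
Op 4: F1 acks idx 2 -> match: F0=0 F1=2; commitIndex=2
Op 5: F1 acks idx 3 -> match: F0=0 F1=3; commitIndex=3
Op 6: F1 acks idx 2 -> match: F0=0 F1=3; commitIndex=3
Op 7: F0 acks idx 3 -> match: F0=3 F1=3; commitIndex=3
Op 8: F0 acks idx 2 -> match: F0=3 F1=3; commitIndex=3

Answer: 3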